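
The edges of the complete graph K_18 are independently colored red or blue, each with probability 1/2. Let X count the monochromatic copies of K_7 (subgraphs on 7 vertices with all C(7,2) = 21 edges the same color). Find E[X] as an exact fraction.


Let X = Σ_S X_S over the C(18, 7) = 31824 subsets S of size 7, where X_S = 1 if the K_7 on S is monochromatic.
For a fixed S, the K_7 on S has C(7, 2) = 21 edges. P[all 21 edges red] = (1/2)^21, and likewise for blue, so P[monochromatic] = 2·(1/2)^21 = 2^{1 − 21} = 1/1048576.
By linearity: E[X] = C(18, 7) · 2^{1 − 21} = 31824 · 1/1048576 = 1989/65536.
Numerically: E[X] ≈ 0.030.

E[X] = C(18,7)·2^(1−C(7,2)) = 1989/65536 ≈ 0.030.


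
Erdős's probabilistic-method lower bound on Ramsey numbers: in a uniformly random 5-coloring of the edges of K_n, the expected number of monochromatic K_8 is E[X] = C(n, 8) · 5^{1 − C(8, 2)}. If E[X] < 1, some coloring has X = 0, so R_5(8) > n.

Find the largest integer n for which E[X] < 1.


We need C(n, 8) · 5^{1 − 28} < 1, i.e. C(n, 8) < 5^{28 − 1} = 7450580596923828125.
Check values of n near the boundary:
  n = 857: C(857, 8) = 6983854138365964575; 6983854138365964575 < 7450580596923828125? YES
  n = 858: C(858, 8) = 7049584530256467771; 7049584530256467771 < 7450580596923828125? YES
  n = 859: C(859, 8) = 7115855595170747139; 7115855595170747139 < 7450580596923828125? YES
  n = 860: C(860, 8) = 7182671140665308145; 7182671140665308145 < 7450580596923828125? YES
  n = 861: C(861, 8) = 7250034996615275865; 7250034996615275865 < 7450580596923828125? YES
  n = 862: C(862, 8) = 7317951015318931845; 7317951015318931845 < 7450580596923828125? YES
  n = 863: C(863, 8) = 7386423071602617757; 7386423071602617757 < 7450580596923828125? YES
  n = 864: C(864, 8) = 7455455062926006708; 7455455062926006708 < 7450580596923828125? NO
The largest n with C(n, 8) < 7450580596923828125 is n = 863 (where E[X] = 7386423071602617757/7450580596923828125 ≈ 0.99139). Hence R_5(8) > 863, i.e. R_5(8) ≥ 864.

Largest n = 863; hence R_5(8) > 863.


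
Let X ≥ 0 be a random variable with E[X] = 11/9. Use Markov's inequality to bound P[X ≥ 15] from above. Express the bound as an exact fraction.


μ = E[X] = 11/9, a = 15.
Markov: P[X ≥ 15] ≤ μ/a = (11/9)/15 = 11/135.
Numerically: ≈ 0.0815.
(Since a = 15 > μ = 1.2222, the bound 11/135 is < 1 and informative.)

P[X ≥ 15] ≤ 11/135 ≈ 0.0815.


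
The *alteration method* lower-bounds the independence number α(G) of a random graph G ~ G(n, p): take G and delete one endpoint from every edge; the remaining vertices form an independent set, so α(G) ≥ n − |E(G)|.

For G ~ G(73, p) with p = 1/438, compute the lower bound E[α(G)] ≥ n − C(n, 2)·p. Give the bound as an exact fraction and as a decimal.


E[|E(G)|] = C(73, 2)·p = 2628 · (1/438) = 6.
E[α(G)] ≥ n − E[|E(G)|] = 73 − 6 = 67.
Numerically: ≈ 67.000000.
(This is only a lower bound; the true E[α(G)] may be larger.)

E[α(G)] ≥ 67 ≈ 67.000000.


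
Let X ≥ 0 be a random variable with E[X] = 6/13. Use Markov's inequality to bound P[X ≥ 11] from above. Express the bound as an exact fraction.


μ = E[X] = 6/13, a = 11.
Markov: P[X ≥ 11] ≤ μ/a = (6/13)/11 = 6/143.
Numerically: ≈ 0.042.
(Since a = 11 > μ = 0.462, the bound 6/143 is < 1 and informative.)

P[X ≥ 11] ≤ 6/143 ≈ 0.042.


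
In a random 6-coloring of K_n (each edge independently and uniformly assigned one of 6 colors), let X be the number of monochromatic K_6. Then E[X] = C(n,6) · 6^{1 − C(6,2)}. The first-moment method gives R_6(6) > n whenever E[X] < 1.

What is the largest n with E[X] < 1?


We need C(n, 6) · 6^{1 − 15} < 1, i.e. C(n, 6) < 6^{15 − 1} = 78364164096.
Check values of n near the boundary:
  n = 197: C(197, 6) = 75176946208; 75176946208 < 78364164096? YES
  n = 198: C(198, 6) = 77526225777; 77526225777 < 78364164096? YES
  n = 199: C(199, 6) = 79936367511; 79936367511 < 78364164096? NO
  n = 200: C(200, 6) = 82408626300; 82408626300 < 78364164096? NO
The largest n with C(n, 6) < 78364164096 is n = 198 (where E[X] = 25842075259/26121388032 ≈ 0.989). Hence R_6(6) > 198, i.e. R_6(6) ≥ 199.

Largest n = 198; hence R_6(6) > 198.


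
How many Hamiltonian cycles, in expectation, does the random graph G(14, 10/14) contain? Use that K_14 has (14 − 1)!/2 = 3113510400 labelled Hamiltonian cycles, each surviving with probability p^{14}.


K_14 has (14 − 1)!/2 = 3113510400 labelled Hamiltonian cycles.
For each such Hamiltonian cycle H, let X_H = 1 if all 14 edges of H are present in G. Then P[X_H = 1] = p^{14} = (5/7)^{14} = 6103515625/678223072849.
Summing the indicators: E[X] = Σ_H E[X_H] = 3113510400 · p^{14} = 3113510400 · 6103515625/678223072849 = 2714765625000000000/96889010407.
Numerically: E[X] ≈ 2.8e+07.

E[X] = 3113510400 · (5/7)^{14} = 2714765625000000000/96889010407 ≈ 2.8e+07.


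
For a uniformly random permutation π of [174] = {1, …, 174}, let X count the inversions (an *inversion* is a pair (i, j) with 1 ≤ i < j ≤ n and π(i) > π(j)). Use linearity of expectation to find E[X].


Write X = Σ X_I over the C(174, 2) = 15051 pairs i < j, with X_I the indicator of one inversion.
There are 15051 indicators.
For each fixed pair i < j, the values π(i) and π(j) are two distinct elements of {1, …, 174} in uniformly random order; by symmetry P[π(i) > π(j)] = 1/2.
By linearity: E[X] = 15051 · (1/2) = C(174, 2) · (1/2) = 15051/2 = 15051/2 ≈ 7525.500000.

E[X] = 15051/2 = 7525.500000.


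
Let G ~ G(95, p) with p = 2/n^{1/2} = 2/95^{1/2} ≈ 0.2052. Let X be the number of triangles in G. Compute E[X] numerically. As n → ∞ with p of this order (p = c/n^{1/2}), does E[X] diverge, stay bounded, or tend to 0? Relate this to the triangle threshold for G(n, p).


Number of potential triangles: C(95, 3) = 138415.
Each occurs with probability p³ ≈ (0.2052)³ ≈ 8.639818e-03.
By linearity: E[X] = C(95, 3)·p³ ≈ 138415 · 8.639818e-03 ≈ 1195.8804.
Since α = 1/2 < 1, p = c/n^{1/2} ≫ 1/n is above the triangle threshold p ~ 1/n. Asymptotically E[X] ~ (c³/6)·n^{3(1−α)} = (2³/6)·n^{1.5} → ∞; triangles are abundant w.h.p.

E[X] ≈ 1195.8804; in regime p = Θ(1/n^{1/2}) E[X] diverges (above the triangle threshold p ~ 1/n).


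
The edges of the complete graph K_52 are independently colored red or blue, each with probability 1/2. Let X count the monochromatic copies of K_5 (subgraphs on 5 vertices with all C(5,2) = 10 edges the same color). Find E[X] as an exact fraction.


Let X = Σ_S X_S over the C(52, 5) = 2598960 subsets S of size 5, where X_S = 1 if the K_5 on S is monochromatic.
For a fixed S, the K_5 on S has C(5, 2) = 10 edges. P[all 10 edges red] = (1/2)^10, and likewise for blue, so P[monochromatic] = 2·(1/2)^10 = 2^{1 − 10} = 1/512.
By linearity of expectation: E[X] = C(52, 5) · 2^{1 − 10} = 2598960 · 1/512 = 162435/32.
Numerically: E[X] ≈ 5076.09375.

E[X] = C(52,5)·2^(1−C(5,2)) = 162435/32 ≈ 5076.09375.


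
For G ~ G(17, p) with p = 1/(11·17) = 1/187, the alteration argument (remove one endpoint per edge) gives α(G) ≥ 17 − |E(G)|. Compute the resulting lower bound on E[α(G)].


E[|E(G)|] = C(17, 2)·p = 136 · (1/187) = 8/11.
E[α(G)] ≥ n − E[|E(G)|] = 17 − 8/11 = 179/11.
Numerically: ≈ 16.272727.
(This is only a lower bound; the true E[α(G)] may be larger.)

E[α(G)] ≥ 179/11 ≈ 16.272727.


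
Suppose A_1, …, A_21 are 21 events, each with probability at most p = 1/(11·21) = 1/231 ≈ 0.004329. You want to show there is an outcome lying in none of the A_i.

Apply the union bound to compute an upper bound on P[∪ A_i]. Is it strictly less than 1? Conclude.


Union bound: P[∪_{i=1}^{21} A_i] ≤ Σ_i P[A_i] ≤ 21·p = 21·(1/231) = 1/11.
Numerically: 1/11 ≈ 0.090909.
Is 1/11 < 1? YES.
Since P[∪ A_i] ≤ 1/11 < 1, the complement has P[∩ A_i^c] ≥ 1 − 1/11 = 10/11 > 0, so some outcome avoids every A_i.

21·p = 1/11 ≈ 0.090909; existence CERTIFIED by the union bound.


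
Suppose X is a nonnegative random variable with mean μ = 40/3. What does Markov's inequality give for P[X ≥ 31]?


μ = E[X] = 40/3, a = 31.
Markov: P[X ≥ 31] ≤ μ/a = (40/3)/31 = 40/93.
Numerically: ≈ 0.43011.
(Since a = 31 > μ = 13.33333, the bound 40/93 is < 1 and informative.)

P[X ≥ 31] ≤ 40/93 ≈ 0.43011.


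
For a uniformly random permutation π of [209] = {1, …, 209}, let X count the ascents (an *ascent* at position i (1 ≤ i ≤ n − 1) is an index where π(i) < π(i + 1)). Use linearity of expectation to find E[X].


Write X = Σ X_I over i = 1, …, 208, with X_I the indicator of one ascent.
There are 208 indicators.
For each fixed i, the pair (π(i), π(i+1)) is a uniformly random ordered pair of distinct values from {1, …, 209}; by symmetry P[π(i) < π(i+1)] = 1/2.
By linearity: E[X] = 208 · (1/2) = (209 − 1) · (1/2) = 104 ≈ 104.00000.

E[X] = 104 = 104.00000.


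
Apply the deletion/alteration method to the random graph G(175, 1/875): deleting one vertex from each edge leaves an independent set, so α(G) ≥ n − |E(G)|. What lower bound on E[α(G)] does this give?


E[|E(G)|] = C(175, 2)·p = 15225 · (1/875) = 87/5.
E[α(G)] ≥ n − E[|E(G)|] = 175 − 87/5 = 788/5.
Numerically: ≈ 157.600000.
(This is only a lower bound; the true E[α(G)] may be larger.)

E[α(G)] ≥ 788/5 ≈ 157.600000.


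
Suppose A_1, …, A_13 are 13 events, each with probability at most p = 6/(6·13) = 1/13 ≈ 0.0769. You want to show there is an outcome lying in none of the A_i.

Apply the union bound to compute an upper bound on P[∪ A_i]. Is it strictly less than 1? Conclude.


Union bound: P[∪_{i=1}^{13} A_i] ≤ Σ_i P[A_i] ≤ 13·p = 13·(1/13) = 1.
Numerically: 1 ≈ 1.0000.
Is 1 < 1? NO.
Since the bound 1 is ≥ 1, the union bound is uninformative here; it does NOT by itself certify existence.

13·p = 1 ≈ 1.0000; existence NOT certified by the union bound.


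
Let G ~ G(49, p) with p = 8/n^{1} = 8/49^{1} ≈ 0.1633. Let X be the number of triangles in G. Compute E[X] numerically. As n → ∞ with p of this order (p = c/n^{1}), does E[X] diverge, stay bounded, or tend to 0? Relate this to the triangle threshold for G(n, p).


Number of potential triangles: C(49, 3) = 18424.
Each occurs with probability p³ ≈ (0.1633)³ ≈ 4.351928e-03.
By linearity: E[X] = C(49, 3)·p³ ≈ 18424 · 4.351928e-03 ≈ 80.1799.
Here α = 1, so p = 8/n is exactly at the triangle threshold p ~ 1/n. Asymptotically E[X] → c³/6 = 8³/6 = 256/3 ≈ 85.3333, a bounded constant. In this regime the triangle count is asymptotically Poisson(c³/6).

E[X] ≈ 80.1799; in regime p = Θ(1/n^{1}) E[X] stays bounded (at the triangle threshold p ~ 1/n).


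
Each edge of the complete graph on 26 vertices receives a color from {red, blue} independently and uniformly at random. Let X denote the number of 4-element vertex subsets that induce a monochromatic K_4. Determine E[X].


Let X = Σ_S X_S over the C(26, 4) = 14950 subsets S of size 4, where X_S = 1 if the K_4 on S is monochromatic.
For a fixed S, the K_4 on S has C(4, 2) = 6 edges. P[all 6 edges red] = (1/2)^6, and likewise for blue, so P[monochromatic] = 2·(1/2)^6 = 2^{1 − 6} = 1/32.
By linearity: E[X] = C(26, 4) · 2^{1 − 6} = 14950 · 1/32 = 7475/16.
Numerically: E[X] ≈ 467.187500.

E[X] = C(26,4)·2^(1−C(4,2)) = 7475/16 ≈ 467.187500.


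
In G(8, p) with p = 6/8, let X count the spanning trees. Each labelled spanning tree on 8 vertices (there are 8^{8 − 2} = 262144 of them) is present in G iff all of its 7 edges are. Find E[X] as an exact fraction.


K_8 has 8^{8 − 2} = 262144 labelled spanning trees.
For each such spanning tree H, let X_H = 1 if all 7 edges of H are present in G. Then P[X_H = 1] = p^{7} = (3/4)^{7} = 2187/16384.
Summing the indicators: E[X] = Σ_H E[X_H] = 262144 · p^{7} = 262144 · 2187/16384 = 34992.
Numerically: E[X] ≈ 3.5e+04.

E[X] = 262144 · (3/4)^{7} = 34992 ≈ 3.5e+04.


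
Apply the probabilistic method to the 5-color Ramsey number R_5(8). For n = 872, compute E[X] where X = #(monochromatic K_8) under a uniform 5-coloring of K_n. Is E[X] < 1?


E[X] = C(872, 8) · 5^{1 − 28} = 8028343903111291045 · 5^{−27} = 8028343903111291045/7450580596923828125.
As a reduced fraction: E[X] = 1605668780622258209/1490116119384765625 ≈ 1.078.
Is E[X] < 1? NO.
Since E[X] ≥ 1, the first-moment bound is inconclusive at n = 872; it does NOT by itself certify R_5(8) > 872.

E[X] = 1605668780622258209/1490116119384765625 ≈ 1.078; E[X] ≥ 1; first-moment method inconclusive here.


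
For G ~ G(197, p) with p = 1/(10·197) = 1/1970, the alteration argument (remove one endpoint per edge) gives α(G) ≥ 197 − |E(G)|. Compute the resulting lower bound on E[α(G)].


E[|E(G)|] = C(197, 2)·p = 19306 · (1/1970) = 49/5.
E[α(G)] ≥ n − E[|E(G)|] = 197 − 49/5 = 936/5.
Numerically: ≈ 187.200000.
(This is only a lower bound; the true E[α(G)] may be larger.)

E[α(G)] ≥ 936/5 ≈ 187.200000.


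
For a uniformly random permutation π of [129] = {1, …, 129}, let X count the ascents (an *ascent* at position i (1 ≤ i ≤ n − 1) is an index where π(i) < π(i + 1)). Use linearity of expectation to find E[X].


Write X = Σ X_I over i = 1, …, 128, with X_I the indicator of one ascent.
There are 128 indicators.
For each fixed i, the pair (π(i), π(i+1)) is a uniformly random ordered pair of distinct values from {1, …, 129}; by symmetry P[π(i) < π(i+1)] = 1/2.
By linearity: E[X] = 128 · (1/2) = (129 − 1) · (1/2) = 64 ≈ 64.00000.

E[X] = 64 = 64.00000.


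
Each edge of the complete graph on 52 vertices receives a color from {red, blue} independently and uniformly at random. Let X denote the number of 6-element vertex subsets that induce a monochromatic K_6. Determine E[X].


Let X = Σ_S X_S over the C(52, 6) = 20358520 subsets S of size 6, where X_S = 1 if the K_6 on S is monochromatic.
For a fixed S, the K_6 on S has C(6, 2) = 15 edges. P[all 15 edges red] = (1/2)^15, and likewise for blue, so P[monochromatic] = 2·(1/2)^15 = 2^{1 − 15} = 1/16384.
By linearity: E[X] = C(52, 6) · 2^{1 − 15} = 20358520 · 1/16384 = 2544815/2048.
Numerically: E[X] ≈ 1242.585.

E[X] = C(52,6)·2^(1−C(6,2)) = 2544815/2048 ≈ 1242.585.


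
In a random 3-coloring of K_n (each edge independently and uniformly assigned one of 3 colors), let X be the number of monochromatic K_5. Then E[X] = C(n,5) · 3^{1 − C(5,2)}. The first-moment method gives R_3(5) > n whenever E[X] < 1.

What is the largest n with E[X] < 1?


We need C(n, 5) · 3^{1 − 10} < 1, i.e. C(n, 5) < 3^{10 − 1} = 19683.
Check values of n near the boundary:
  n = 16: C(16, 5) = 4368; 4368 < 19683? YES
  n = 17: C(17, 5) = 6188; 6188 < 19683? YES
  n = 18: C(18, 5) = 8568; 8568 < 19683? YES
  n = 19: C(19, 5) = 11628; 11628 < 19683? YES
  n = 20: C(20, 5) = 15504; 15504 < 19683? YES
  n = 21: C(21, 5) = 20349; 20349 < 19683? NO
  n = 22: C(22, 5) = 26334; 26334 < 19683? NO
  n = 23: C(23, 5) = 33649; 33649 < 19683? NO
The largest n with C(n, 5) < 19683 is n = 20 (where E[X] = 5168/6561 ≈ 0.788). Hence R_3(5) > 20, i.e. R_3(5) ≥ 21.

Largest n = 20; hence R_3(5) > 20.


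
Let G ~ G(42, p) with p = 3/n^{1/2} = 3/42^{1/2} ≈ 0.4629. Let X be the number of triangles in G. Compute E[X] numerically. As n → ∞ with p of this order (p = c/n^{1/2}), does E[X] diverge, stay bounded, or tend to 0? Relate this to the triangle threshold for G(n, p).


Number of potential triangles: C(42, 3) = 11480.
Each occurs with probability p³ ≈ (0.4629)³ ≈ 9.919501e-02.
By linearity: E[X] = C(42, 3)·p³ ≈ 11480 · 9.919501e-02 ≈ 1138.7587.
Since α = 1/2 < 1, p = c/n^{1/2} ≫ 1/n is above the triangle threshold p ~ 1/n. Asymptotically E[X] ~ (c³/6)·n^{3(1−α)} = (3³/6)·n^{1.5} → ∞; triangles are abundant w.h.p.

E[X] ≈ 1138.7587; in regime p = Θ(1/n^{1/2}) E[X] diverges (above the triangle threshold p ~ 1/n).


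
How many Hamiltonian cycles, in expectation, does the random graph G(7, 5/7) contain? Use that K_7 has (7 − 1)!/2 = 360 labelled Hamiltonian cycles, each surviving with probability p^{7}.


K_7 has (7 − 1)!/2 = 360 labelled Hamiltonian cycles.
For each such Hamiltonian cycle H, let X_H = 1 if all 7 edges of H are present in G. Then P[X_H = 1] = p^{7} = (5/7)^{7} = 78125/823543.
Summing the indicators: E[X] = Σ_H E[X_H] = 360 · p^{7} = 360 · 78125/823543 = 28125000/823543.
Numerically: E[X] ≈ 34.15.

E[X] = 360 · (5/7)^{7} = 28125000/823543 ≈ 34.15.


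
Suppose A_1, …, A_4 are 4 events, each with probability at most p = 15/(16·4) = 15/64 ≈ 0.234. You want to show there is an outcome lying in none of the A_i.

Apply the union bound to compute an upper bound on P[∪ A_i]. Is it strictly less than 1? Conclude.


Union bound: P[∪_{i=1}^{4} A_i] ≤ Σ_i P[A_i] ≤ 4·p = 4·(15/64) = 15/16.
Numerically: 15/16 ≈ 0.938.
Is 15/16 < 1? YES.
Since P[∪ A_i] ≤ 15/16 < 1, the complement has P[∩ A_i^c] ≥ 1 − 15/16 = 1/16 > 0, so some outcome avoids every A_i.

4·p = 15/16 ≈ 0.938; existence CERTIFIED by the union bound.


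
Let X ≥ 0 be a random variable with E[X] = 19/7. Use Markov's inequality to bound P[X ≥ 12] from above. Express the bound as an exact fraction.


μ = E[X] = 19/7, a = 12.
Markov: P[X ≥ 12] ≤ μ/a = (19/7)/12 = 19/84.
Numerically: ≈ 0.2262.
(Since a = 12 > μ = 2.7143, the bound 19/84 is < 1 and informative.)

P[X ≥ 12] ≤ 19/84 ≈ 0.2262.


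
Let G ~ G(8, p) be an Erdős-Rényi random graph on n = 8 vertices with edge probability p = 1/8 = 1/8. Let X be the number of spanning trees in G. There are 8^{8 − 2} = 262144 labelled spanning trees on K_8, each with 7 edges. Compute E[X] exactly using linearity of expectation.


K_8 has 8^{8 − 2} = 262144 labelled spanning trees.
For each such spanning tree H, let X_H = 1 if all 7 edges of H are present in G. Then P[X_H = 1] = p^{7} = (1/8)^{7} = 1/2097152.
By linearity of expectation: E[X] = Σ_H E[X_H] = 262144 · p^{7} = 262144 · 1/2097152 = 1/8.
Numerically: E[X] ≈ 0.125.

E[X] = 262144 · (1/8)^{7} = 1/8 ≈ 0.125.


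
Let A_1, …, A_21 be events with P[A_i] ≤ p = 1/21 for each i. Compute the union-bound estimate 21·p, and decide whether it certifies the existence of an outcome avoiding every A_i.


Union bound: P[∪_{i=1}^{21} A_i] ≤ Σ_i P[A_i] ≤ 21·p = 21·(1/21) = 1.
Numerically: 1 ≈ 1.000000.
Is 1 < 1? NO.
Since the bound 1 is ≥ 1, the union bound is uninformative here; it does NOT by itself certify existence.

21·p = 1 ≈ 1.000000; existence NOT certified by the union bound.


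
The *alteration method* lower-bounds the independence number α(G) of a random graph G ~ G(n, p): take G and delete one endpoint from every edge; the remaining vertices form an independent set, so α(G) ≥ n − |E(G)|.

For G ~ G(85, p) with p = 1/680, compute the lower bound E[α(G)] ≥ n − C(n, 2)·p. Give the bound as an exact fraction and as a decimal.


E[|E(G)|] = C(85, 2)·p = 3570 · (1/680) = 21/4.
E[α(G)] ≥ n − E[|E(G)|] = 85 − 21/4 = 319/4.
Numerically: ≈ 79.750.
(This is only a lower bound; the true E[α(G)] may be larger.)

E[α(G)] ≥ 319/4 ≈ 79.750.


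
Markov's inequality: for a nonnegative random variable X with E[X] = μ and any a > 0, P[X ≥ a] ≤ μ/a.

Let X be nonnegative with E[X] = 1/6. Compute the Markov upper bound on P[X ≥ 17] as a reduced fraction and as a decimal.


μ = E[X] = 1/6, a = 17.
Markov: P[X ≥ 17] ≤ μ/a = (1/6)/17 = 1/102.
Numerically: ≈ 0.010.
(Since a = 17 > μ = 0.167, the bound 1/102 is < 1 and informative.)

P[X ≥ 17] ≤ 1/102 ≈ 0.010.


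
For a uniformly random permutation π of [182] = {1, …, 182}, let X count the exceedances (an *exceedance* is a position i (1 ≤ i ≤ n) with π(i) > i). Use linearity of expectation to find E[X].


Write X = Σ_{i=1}^{182} X_i, where X_i = 1_{π(i) > i}.
For each fixed i, π(i) is uniform over {1, …, 182} (marginal of a uniform permutation), so P[π(i) > i] = (n − i)/n. Summing: Σ_{i=1}^{182} (n − i)/n = (0 + 1 + … + 181)/182 = 182(182 − 1)/(2·182) = (182 − 1)/2.
Hence E[X] = Σ_{i=1}^{182} (182 − i)/182 = 181/2 ≈ 90.50000.

E[X] = 181/2 = 90.50000.


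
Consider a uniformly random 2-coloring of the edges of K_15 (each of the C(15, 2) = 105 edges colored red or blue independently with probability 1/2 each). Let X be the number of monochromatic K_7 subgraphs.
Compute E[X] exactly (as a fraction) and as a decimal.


Let X = Σ_S X_S over the C(15, 7) = 6435 subsets S of size 7, where X_S = 1 if the K_7 on S is monochromatic.
For a fixed S, the K_7 on S has C(7, 2) = 21 edges. P[all 21 edges red] = (1/2)^21, and likewise for blue, so P[monochromatic] = 2·(1/2)^21 = 2^{1 − 21} = 1/1048576.
By linearity: E[X] = C(15, 7) · 2^{1 − 21} = 6435 · 1/1048576 = 6435/1048576.
Numerically: E[X] ≈ 0.006137.

E[X] = C(15,7)·2^(1−C(7,2)) = 6435/1048576 ≈ 0.006137.


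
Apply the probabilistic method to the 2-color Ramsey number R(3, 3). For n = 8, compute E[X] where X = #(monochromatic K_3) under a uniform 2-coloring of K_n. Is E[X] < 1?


E[X] = C(8, 3) · 2^{1 − 3} = 56 · 2^{−2} = 56/4.
As a reduced fraction: E[X] = 14 ≈ 14.0000000.
Is E[X] < 1? NO.
Since E[X] ≥ 1, the first-moment bound is inconclusive at n = 8; it does NOT by itself certify R(3, 3) > 8.

E[X] = 14 ≈ 14.0000000; E[X] ≥ 1; first-moment method inconclusive here.


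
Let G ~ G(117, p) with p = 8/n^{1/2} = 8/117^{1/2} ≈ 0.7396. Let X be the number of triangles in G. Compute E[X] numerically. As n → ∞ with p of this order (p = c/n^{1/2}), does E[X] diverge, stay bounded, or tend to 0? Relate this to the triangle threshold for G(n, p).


Number of potential triangles: C(117, 3) = 260130.
Each occurs with probability p³ ≈ (0.7396)³ ≈ 4.0456766e-01.
By linearity: E[X] = C(117, 3)·p³ ≈ 260130 · 4.0456766e-01 ≈ 105240.18656.
Since α = 1/2 < 1, p = c/n^{1/2} ≫ 1/n is above the triangle threshold p ~ 1/n. Asymptotically E[X] ~ (c³/6)·n^{3(1−α)} = (8³/6)·n^{1.5} → ∞; triangles are abundant w.h.p.

E[X] ≈ 105240.18656; in regime p = Θ(1/n^{1/2}) E[X] diverges (above the triangle threshold p ~ 1/n).


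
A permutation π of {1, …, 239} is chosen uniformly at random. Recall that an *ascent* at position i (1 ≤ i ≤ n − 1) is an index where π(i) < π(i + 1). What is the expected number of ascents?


Write X = Σ X_I over i = 1, …, 238, with X_I the indicator of one ascent.
There are 238 indicators.
For each fixed i, the pair (π(i), π(i+1)) is a uniformly random ordered pair of distinct values from {1, …, 239}; by symmetry P[π(i) < π(i+1)] = 1/2.
By linearity: E[X] = 238 · (1/2) = (239 − 1) · (1/2) = 119 ≈ 119.0000.

E[X] = 119 = 119.0000.


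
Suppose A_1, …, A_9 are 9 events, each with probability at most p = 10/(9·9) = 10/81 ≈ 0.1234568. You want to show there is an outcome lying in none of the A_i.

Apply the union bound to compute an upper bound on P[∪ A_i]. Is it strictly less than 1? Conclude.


Union bound: P[∪_{i=1}^{9} A_i] ≤ Σ_i P[A_i] ≤ 9·p = 9·(10/81) = 10/9.
Numerically: 10/9 ≈ 1.1111111.
Is 10/9 < 1? NO.
Since the bound 10/9 is ≥ 1, the union bound is uninformative here; it does NOT by itself certify existence.

9·p = 10/9 ≈ 1.1111111; existence NOT certified by the union bound.


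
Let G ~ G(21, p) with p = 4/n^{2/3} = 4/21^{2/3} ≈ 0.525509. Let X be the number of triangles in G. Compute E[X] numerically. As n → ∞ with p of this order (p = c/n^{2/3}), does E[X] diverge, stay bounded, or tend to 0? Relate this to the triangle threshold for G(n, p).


Number of potential triangles: C(21, 3) = 1330.
Each occurs with probability p³ ≈ (0.525509)³ ≈ 1.45124717e-01.
By linearity: E[X] = C(21, 3)·p³ ≈ 1330 · 1.45124717e-01 ≈ 193.015873.
Since α = 2/3 < 1, p = c/n^{2/3} ≫ 1/n is above the triangle threshold p ~ 1/n. Asymptotically E[X] ~ (c³/6)·n^{3(1−α)} = (4³/6)·n^{1} → ∞; triangles are abundant w.h.p.

E[X] ≈ 193.015873; in regime p = Θ(1/n^{2/3}) E[X] diverges (above the triangle threshold p ~ 1/n).


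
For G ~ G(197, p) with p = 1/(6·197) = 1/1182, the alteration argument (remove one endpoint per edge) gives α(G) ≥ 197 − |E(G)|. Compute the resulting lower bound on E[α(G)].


E[|E(G)|] = C(197, 2)·p = 19306 · (1/1182) = 49/3.
E[α(G)] ≥ n − E[|E(G)|] = 197 − 49/3 = 542/3.
Numerically: ≈ 180.6667.
(This is only a lower bound; the true E[α(G)] may be larger.)

E[α(G)] ≥ 542/3 ≈ 180.6667.


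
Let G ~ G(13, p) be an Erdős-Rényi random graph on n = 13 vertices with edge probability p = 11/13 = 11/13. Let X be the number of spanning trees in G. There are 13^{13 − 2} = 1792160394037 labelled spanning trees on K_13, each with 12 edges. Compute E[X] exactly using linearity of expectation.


K_13 has 13^{13 − 2} = 1792160394037 labelled spanning trees.
For each such spanning tree H, let X_H = 1 if all 12 edges of H are present in G. Then P[X_H = 1] = p^{12} = (11/13)^{12} = 3138428376721/23298085122481.
By linearity: E[X] = Σ_H E[X_H] = 1792160394037 · p^{12} = 1792160394037 · 3138428376721/23298085122481 = 3138428376721/13.
Numerically: E[X] ≈ 2.41e+11.

E[X] = 1792160394037 · (11/13)^{12} = 3138428376721/13 ≈ 2.41e+11.


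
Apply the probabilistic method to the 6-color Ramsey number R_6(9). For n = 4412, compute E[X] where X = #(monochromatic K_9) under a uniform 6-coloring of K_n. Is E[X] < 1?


E[X] = C(4412, 9) · 6^{1 − 36} = 1731452449760113018141823620 · 6^{−35} = 1731452449760113018141823620/1719070799748422591028658176.
As a reduced fraction: E[X] = 432863112440028254535455905/429767699937105647757164544 ≈ 1.007203.
Is E[X] < 1? NO.
Since E[X] ≥ 1, the first-moment bound is inconclusive at n = 4412; it does NOT by itself certify R_6(9) > 4412.

E[X] = 432863112440028254535455905/429767699937105647757164544 ≈ 1.007203; E[X] ≥ 1; first-moment method inconclusive here.


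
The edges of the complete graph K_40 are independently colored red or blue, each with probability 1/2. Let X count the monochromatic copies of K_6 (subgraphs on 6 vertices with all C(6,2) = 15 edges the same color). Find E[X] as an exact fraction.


Let X = Σ_S X_S over the C(40, 6) = 3838380 subsets S of size 6, where X_S = 1 if the K_6 on S is monochromatic.
For a fixed S, the K_6 on S has C(6, 2) = 15 edges. P[all 15 edges red] = (1/2)^15, and likewise for blue, so P[monochromatic] = 2·(1/2)^15 = 2^{1 − 15} = 1/16384.
By linearity of expectation: E[X] = C(40, 6) · 2^{1 − 15} = 3838380 · 1/16384 = 959595/4096.
Numerically: E[X] ≈ 234.276123.

E[X] = C(40,6)·2^(1−C(6,2)) = 959595/4096 ≈ 234.276123.


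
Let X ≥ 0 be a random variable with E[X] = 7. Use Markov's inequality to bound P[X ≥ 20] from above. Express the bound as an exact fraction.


μ = E[X] = 7, a = 20.
Markov: P[X ≥ 20] ≤ μ/a = (7)/20 = 7/20.
Numerically: ≈ 0.3500.
(Since a = 20 > μ = 7.0000, the bound 7/20 is < 1 and informative.)

P[X ≥ 20] ≤ 7/20 ≈ 0.3500.


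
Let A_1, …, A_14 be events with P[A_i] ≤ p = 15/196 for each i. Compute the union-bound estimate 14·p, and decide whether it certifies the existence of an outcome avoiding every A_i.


Union bound: P[∪_{i=1}^{14} A_i] ≤ Σ_i P[A_i] ≤ 14·p = 14·(15/196) = 15/14.
Numerically: 15/14 ≈ 1.07143.
Is 15/14 < 1? NO.
Since the bound 15/14 is ≥ 1, the union bound is uninformative here; it does NOT by itself certify existence.

14·p = 15/14 ≈ 1.07143; existence NOT certified by the union bound.


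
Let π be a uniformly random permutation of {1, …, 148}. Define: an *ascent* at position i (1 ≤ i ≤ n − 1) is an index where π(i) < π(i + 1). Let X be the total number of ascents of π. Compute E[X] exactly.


Write X = Σ X_I over i = 1, …, 147, with X_I the indicator of one ascent.
There are 147 indicators.
For each fixed i, the pair (π(i), π(i+1)) is a uniformly random ordered pair of distinct values from {1, …, 148}; by symmetry P[π(i) < π(i+1)] = 1/2.
By linearity: E[X] = 147 · (1/2) = (148 − 1) · (1/2) = 147/2 ≈ 73.500000.

E[X] = 147/2 = 73.500000.


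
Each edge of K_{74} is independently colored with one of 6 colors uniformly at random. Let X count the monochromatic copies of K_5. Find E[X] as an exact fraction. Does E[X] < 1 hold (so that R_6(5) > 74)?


E[X] = C(74, 5) · 6^{1 − 10} = 16108764 · 6^{−9} = 16108764/10077696.
As a reduced fraction: E[X] = 1342397/839808 ≈ 1.5984570.
Is E[X] < 1? NO.
Since E[X] ≥ 1, the first-moment bound is inconclusive at n = 74; it does NOT by itself certify R_6(5) > 74.

E[X] = 1342397/839808 ≈ 1.5984570; E[X] ≥ 1; first-moment method inconclusive here.


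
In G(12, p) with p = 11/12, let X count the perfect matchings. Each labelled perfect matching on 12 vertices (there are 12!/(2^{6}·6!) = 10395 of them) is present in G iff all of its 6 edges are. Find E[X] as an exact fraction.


K_12 has 12!/(2^{6}·6!) = 10395 labelled perfect matchings.
For each such perfect matching H, let X_H = 1 if all 6 edges of H are present in G. Then P[X_H = 1] = p^{6} = (11/12)^{6} = 1771561/2985984.
By linearity of expectation: E[X] = Σ_H E[X_H] = 10395 · p^{6} = 10395 · 1771561/2985984 = 682050985/110592.
Numerically: E[X] ≈ 6167.3.

E[X] = 10395 · (11/12)^{6} = 682050985/110592 ≈ 6167.3.


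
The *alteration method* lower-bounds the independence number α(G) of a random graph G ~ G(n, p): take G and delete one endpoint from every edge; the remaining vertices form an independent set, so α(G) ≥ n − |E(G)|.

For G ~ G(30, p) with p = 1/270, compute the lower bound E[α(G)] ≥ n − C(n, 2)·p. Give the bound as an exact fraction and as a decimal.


E[|E(G)|] = C(30, 2)·p = 435 · (1/270) = 29/18.
E[α(G)] ≥ n − E[|E(G)|] = 30 − 29/18 = 511/18.
Numerically: ≈ 28.3889.
(This is only a lower bound; the true E[α(G)] may be larger.)

E[α(G)] ≥ 511/18 ≈ 28.3889.


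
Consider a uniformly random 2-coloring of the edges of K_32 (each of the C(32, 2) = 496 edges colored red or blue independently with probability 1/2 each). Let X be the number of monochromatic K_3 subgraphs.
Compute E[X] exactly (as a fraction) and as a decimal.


Let X = Σ_S X_S over the C(32, 3) = 4960 subsets S of size 3, where X_S = 1 if the K_3 on S is monochromatic.
For a fixed S, the K_3 on S has C(3, 2) = 3 edges. P[all 3 edges red] = (1/2)^3, and likewise for blue, so P[monochromatic] = 2·(1/2)^3 = 2^{1 − 3} = 1/4.
Summing: E[X] = C(32, 3) · 2^{1 − 3} = 4960 · 1/4 = 1240.
Numerically: E[X] ≈ 1240.000.

E[X] = C(32,3)·2^(1−C(3,2)) = 1240 ≈ 1240.000.


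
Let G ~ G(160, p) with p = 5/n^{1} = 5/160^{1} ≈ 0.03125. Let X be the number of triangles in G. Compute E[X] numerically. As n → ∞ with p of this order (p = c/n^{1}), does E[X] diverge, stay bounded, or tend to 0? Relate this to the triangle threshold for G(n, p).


Number of potential triangles: C(160, 3) = 669920.
Each occurs with probability p³ ≈ (0.03125)³ ≈ 3.051758e-05.
By linearity: E[X] = C(160, 3)·p³ ≈ 669920 · 3.051758e-05 ≈ 20.4443.
Here α = 1, so p = 5/n is exactly at the triangle threshold p ~ 1/n. Asymptotically E[X] → c³/6 = 5³/6 = 125/6 ≈ 20.8333, a bounded constant. In this regime the triangle count is asymptotically Poisson(c³/6).

E[X] ≈ 20.4443; in regime p = Θ(1/n^{1}) E[X] stays bounded (at the triangle threshold p ~ 1/n).


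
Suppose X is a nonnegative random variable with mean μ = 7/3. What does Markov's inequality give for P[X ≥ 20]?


μ = E[X] = 7/3, a = 20.
Markov: P[X ≥ 20] ≤ μ/a = (7/3)/20 = 7/60.
Numerically: ≈ 0.116667.
(Since a = 20 > μ = 2.333333, the bound 7/60 is < 1 and informative.)

P[X ≥ 20] ≤ 7/60 ≈ 0.116667.


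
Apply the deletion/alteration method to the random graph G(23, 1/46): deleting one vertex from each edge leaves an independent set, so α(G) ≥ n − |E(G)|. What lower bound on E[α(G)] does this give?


E[|E(G)|] = C(23, 2)·p = 253 · (1/46) = 11/2.
E[α(G)] ≥ n − E[|E(G)|] = 23 − 11/2 = 35/2.
Numerically: ≈ 17.50000.
(This is only a lower bound; the true E[α(G)] may be larger.)

E[α(G)] ≥ 35/2 ≈ 17.50000.


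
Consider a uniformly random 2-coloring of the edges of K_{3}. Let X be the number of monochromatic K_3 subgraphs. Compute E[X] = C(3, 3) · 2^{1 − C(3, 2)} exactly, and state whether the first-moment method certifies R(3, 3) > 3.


E[X] = C(3, 3) · 2^{1 − 3} = 1 · 2^{−2} = 1/4.
As a reduced fraction: E[X] = 1/4 ≈ 0.2500.
Is E[X] < 1? YES.
Since E[X] < 1, there exists a 2-coloring of K_{3} with no monochromatic K_3; hence R(3, 3) > 3.

E[X] = 1/4 ≈ 0.2500; E[X] < 1, so R(3, 3) > 3.


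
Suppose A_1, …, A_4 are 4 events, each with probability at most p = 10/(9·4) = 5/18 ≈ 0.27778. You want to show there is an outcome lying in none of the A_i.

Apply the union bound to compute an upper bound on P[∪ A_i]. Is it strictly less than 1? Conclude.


Union bound: P[∪_{i=1}^{4} A_i] ≤ Σ_i P[A_i] ≤ 4·p = 4·(5/18) = 10/9.
Numerically: 10/9 ≈ 1.11111.
Is 10/9 < 1? NO.
Since the bound 10/9 is ≥ 1, the union bound is uninformative here; it does NOT by itself certify existence.

4·p = 10/9 ≈ 1.11111; existence NOT certified by the union bound.


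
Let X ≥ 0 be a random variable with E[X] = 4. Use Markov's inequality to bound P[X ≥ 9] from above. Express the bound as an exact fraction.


μ = E[X] = 4, a = 9.
Markov: P[X ≥ 9] ≤ μ/a = (4)/9 = 4/9.
Numerically: ≈ 0.4444.
(Since a = 9 > μ = 4.0000, the bound 4/9 is < 1 and informative.)

P[X ≥ 9] ≤ 4/9 ≈ 0.4444.


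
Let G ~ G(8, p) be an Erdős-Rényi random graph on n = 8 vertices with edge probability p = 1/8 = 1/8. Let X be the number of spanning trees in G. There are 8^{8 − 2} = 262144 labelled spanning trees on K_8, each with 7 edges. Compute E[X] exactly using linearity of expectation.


K_8 has 8^{8 − 2} = 262144 labelled spanning trees.
For each such spanning tree H, let X_H = 1 if all 7 edges of H are present in G. Then P[X_H = 1] = p^{7} = (1/8)^{7} = 1/2097152.
By linearity: E[X] = Σ_H E[X_H] = 262144 · p^{7} = 262144 · 1/2097152 = 1/8.
Numerically: E[X] ≈ 0.125.

E[X] = 262144 · (1/8)^{7} = 1/8 ≈ 0.125.


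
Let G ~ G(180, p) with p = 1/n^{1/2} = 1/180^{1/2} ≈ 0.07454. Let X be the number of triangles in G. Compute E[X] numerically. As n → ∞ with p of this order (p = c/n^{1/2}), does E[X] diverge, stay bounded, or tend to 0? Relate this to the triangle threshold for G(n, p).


Number of potential triangles: C(180, 3) = 955860.
Each occurs with probability p³ ≈ (0.07454)³ ≈ 4.140867e-04.
By linearity: E[X] = C(180, 3)·p³ ≈ 955860 · 4.140867e-04 ≈ 395.8089.
Since α = 1/2 < 1, p = c/n^{1/2} ≫ 1/n is above the triangle threshold p ~ 1/n. Asymptotically E[X] ~ (c³/6)·n^{3(1−α)} = (1³/6)·n^{1.5} → ∞; triangles are abundant w.h.p.

E[X] ≈ 395.8089; in regime p = Θ(1/n^{1/2}) E[X] diverges (above the triangle threshold p ~ 1/n).


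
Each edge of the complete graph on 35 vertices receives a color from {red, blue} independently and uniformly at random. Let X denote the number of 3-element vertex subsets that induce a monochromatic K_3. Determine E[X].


Let X = Σ_S X_S over the C(35, 3) = 6545 subsets S of size 3, where X_S = 1 if the K_3 on S is monochromatic.
For a fixed S, the K_3 on S has C(3, 2) = 3 edges. P[all 3 edges red] = (1/2)^3, and likewise for blue, so P[monochromatic] = 2·(1/2)^3 = 2^{1 − 3} = 1/4.
By linearity: E[X] = C(35, 3) · 2^{1 − 3} = 6545 · 1/4 = 6545/4.
Numerically: E[X] ≈ 1636.250.

E[X] = C(35,3)·2^(1−C(3,2)) = 6545/4 ≈ 1636.250.


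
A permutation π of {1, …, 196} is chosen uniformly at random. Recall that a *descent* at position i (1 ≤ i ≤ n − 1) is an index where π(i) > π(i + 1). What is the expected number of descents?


Write X = Σ X_I over i = 1, …, 195, with X_I the indicator of one descent.
There are 195 indicators.
For each fixed i, the pair (π(i), π(i+1)) is a uniformly random ordered pair of distinct values from {1, …, 196}; by symmetry P[π(i) > π(i+1)] = 1/2.
By linearity: E[X] = 195 · (1/2) = (196 − 1) · (1/2) = 195/2 ≈ 97.5000.

E[X] = 195/2 = 97.5000.


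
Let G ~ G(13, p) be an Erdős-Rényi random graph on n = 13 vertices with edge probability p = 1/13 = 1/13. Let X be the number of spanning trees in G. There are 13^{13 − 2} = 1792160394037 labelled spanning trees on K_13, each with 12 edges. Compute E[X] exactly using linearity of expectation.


K_13 has 13^{13 − 2} = 1792160394037 labelled spanning trees.
For each such spanning tree H, let X_H = 1 if all 12 edges of H are present in G. Then P[X_H = 1] = p^{12} = (1/13)^{12} = 1/23298085122481.
By linearity: E[X] = Σ_H E[X_H] = 1792160394037 · p^{12} = 1792160394037 · 1/23298085122481 = 1/13.
Numerically: E[X] ≈ 0.076923.

E[X] = 1792160394037 · (1/13)^{12} = 1/13 ≈ 0.076923.


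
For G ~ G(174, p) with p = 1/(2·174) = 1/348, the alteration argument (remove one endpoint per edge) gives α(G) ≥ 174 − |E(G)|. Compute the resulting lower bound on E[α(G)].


E[|E(G)|] = C(174, 2)·p = 15051 · (1/348) = 173/4.
E[α(G)] ≥ n − E[|E(G)|] = 174 − 173/4 = 523/4.
Numerically: ≈ 130.7500.
(This is only a lower bound; the true E[α(G)] may be larger.)

E[α(G)] ≥ 523/4 ≈ 130.7500.


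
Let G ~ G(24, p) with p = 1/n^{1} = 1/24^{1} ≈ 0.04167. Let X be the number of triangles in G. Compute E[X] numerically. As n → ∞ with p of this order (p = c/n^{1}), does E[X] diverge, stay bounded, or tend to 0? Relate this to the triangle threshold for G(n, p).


Number of potential triangles: C(24, 3) = 2024.
Each occurs with probability p³ ≈ (0.04167)³ ≈ 7.233796e-05.
By linearity: E[X] = C(24, 3)·p³ ≈ 2024 · 7.233796e-05 ≈ 0.1464.
Here α = 1, so p = 1/n is exactly at the triangle threshold p ~ 1/n. Asymptotically E[X] → c³/6 = 1³/6 = 1/6 ≈ 0.1667, a bounded constant. In this regime the triangle count is asymptotically Poisson(c³/6).

E[X] ≈ 0.1464; in regime p = Θ(1/n^{1}) E[X] stays bounded (at the triangle threshold p ~ 1/n).


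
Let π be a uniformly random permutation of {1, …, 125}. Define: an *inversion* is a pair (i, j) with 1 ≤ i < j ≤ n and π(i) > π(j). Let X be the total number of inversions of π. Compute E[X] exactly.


Write X = Σ X_I over the C(125, 2) = 7750 pairs i < j, with X_I the indicator of one inversion.
There are 7750 indicators.
For each fixed pair i < j, the values π(i) and π(j) are two distinct elements of {1, …, 125} in uniformly random order; by symmetry P[π(i) > π(j)] = 1/2.
By linearity: E[X] = 7750 · (1/2) = C(125, 2) · (1/2) = 7750/2 = 3875 ≈ 3875.0000.

E[X] = 3875 = 3875.0000.


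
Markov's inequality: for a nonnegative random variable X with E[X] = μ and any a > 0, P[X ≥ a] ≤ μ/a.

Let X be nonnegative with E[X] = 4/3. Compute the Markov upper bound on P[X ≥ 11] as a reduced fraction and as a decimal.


μ = E[X] = 4/3, a = 11.
Markov: P[X ≥ 11] ≤ μ/a = (4/3)/11 = 4/33.
Numerically: ≈ 0.121212.
(Since a = 11 > μ = 1.333333, the bound 4/33 is < 1 and informative.)

P[X ≥ 11] ≤ 4/33 ≈ 0.121212.


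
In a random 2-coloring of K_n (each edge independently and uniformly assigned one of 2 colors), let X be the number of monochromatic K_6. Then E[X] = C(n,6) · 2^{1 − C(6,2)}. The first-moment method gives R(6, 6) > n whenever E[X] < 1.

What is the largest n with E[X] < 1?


We need C(n, 6) · 2^{1 − 15} < 1, i.e. C(n, 6) < 2^{15 − 1} = 16384.
Check values of n near the boundary:
  n = 15: C(15, 6) = 5005; 5005 < 16384? YES
  n = 16: C(16, 6) = 8008; 8008 < 16384? YES
  n = 17: C(17, 6) = 12376; 12376 < 16384? YES
  n = 18: C(18, 6) = 18564; 18564 < 16384? NO
  n = 19: C(19, 6) = 27132; 27132 < 16384? NO
  n = 20: C(20, 6) = 38760; 38760 < 16384? NO
The largest n with C(n, 6) < 16384 is n = 17 (where E[X] = 1547/2048 ≈ 0.7553711). Hence R(6, 6) > 17, i.e. R(6, 6) ≥ 18.

Largest n = 17; hence R(6, 6) > 17.


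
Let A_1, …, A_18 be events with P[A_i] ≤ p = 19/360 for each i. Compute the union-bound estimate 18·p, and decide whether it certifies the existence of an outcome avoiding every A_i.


Union bound: P[∪_{i=1}^{18} A_i] ≤ Σ_i P[A_i] ≤ 18·p = 18·(19/360) = 19/20.
Numerically: 19/20 ≈ 0.950.
Is 19/20 < 1? YES.
Since P[∪ A_i] ≤ 19/20 < 1, the complement has P[∩ A_i^c] ≥ 1 − 19/20 = 1/20 > 0, so some outcome avoids every A_i.

18·p = 19/20 ≈ 0.950; existence CERTIFIED by the union bound.
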